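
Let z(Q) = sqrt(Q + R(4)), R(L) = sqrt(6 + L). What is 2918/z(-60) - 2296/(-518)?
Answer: 164/37 - 2918*I/sqrt(60 - sqrt(10)) ≈ 4.4324 - 387.05*I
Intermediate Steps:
z(Q) = sqrt(Q + sqrt(10)) (z(Q) = sqrt(Q + sqrt(6 + 4)) = sqrt(Q + sqrt(10)))
2918/z(-60) - 2296/(-518) = 2918/(sqrt(-60 + sqrt(10))) - 2296/(-518) = 2918/sqrt(-60 + sqrt(10)) - 2296*(-1/518) = 2918/sqrt(-60 + sqrt(10)) + 164/37 = 164/37 + 2918/sqrt(-60 + sqrt(10))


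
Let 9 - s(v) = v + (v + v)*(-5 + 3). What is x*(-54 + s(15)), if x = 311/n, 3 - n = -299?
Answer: 0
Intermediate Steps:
n = 302 (n = 3 - 1*(-299) = 3 + 299 = 302)
x = 311/302 ≈ 1.0298
s(v) = 9 + 3*v (s(v) = 9 - (v + (v + v)*(-5 + 3)) = 9 - (v + (2*v)*(-2)) = 9 - (v - 4*v) = 9 - (-3)*v = 9 + 3*v)
x*(-54 + s(15)) = 311*(-54 + (9 + 3*15))/302 = 311*(-54 + (9 + 45))/302 = 311*(-54 + 54)/302 = (311/302)*0 = 0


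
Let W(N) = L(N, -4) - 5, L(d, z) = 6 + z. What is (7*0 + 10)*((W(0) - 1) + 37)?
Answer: 330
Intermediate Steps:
W(N) = -3 (W(N) = (6 - 4) - 5 = 2 - 5 = -3)
(7*0 + 10)*((W(0) - 1) + 37) = (7*0 + 10)*((-3 - 1) + 37) = (0 + 10)*(-4 + 37) = 10*33 = 330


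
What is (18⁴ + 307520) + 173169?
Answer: 585665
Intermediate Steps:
(18⁴ + 307520) + 173169 = (104976 + 307520) + 173169 = 412496 + 173169 = 585665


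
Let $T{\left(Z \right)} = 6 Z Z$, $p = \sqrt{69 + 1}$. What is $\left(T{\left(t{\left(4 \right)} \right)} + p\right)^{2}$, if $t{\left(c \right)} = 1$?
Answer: $\left(6 + \sqrt{70}\right)^{2} \approx 206.4$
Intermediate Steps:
$p = \sqrt{70} \approx 8.3666$
$T{\left(Z \right)} = 6 Z^{2}$
$\left(T{\left(t{\left(4 \right)} \right)} + p\right)^{2} = \left(6 \cdot 1^{2} + \sqrt{70}\right)^{2} = \left(6 \cdot 1 + \sqrt{70}\right)^{2} = \left(6 + \sqrt{70}\right)^{2}$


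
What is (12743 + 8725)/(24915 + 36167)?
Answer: 10734/30541 ≈ 0.35146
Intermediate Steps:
(12743 + 8725)/(24915 + 36167) = 21468/61082 = 21468*(1/61082) = 10734/30541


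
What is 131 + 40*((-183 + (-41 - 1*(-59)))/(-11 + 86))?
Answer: 43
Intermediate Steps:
131 + 40*((-183 + (-41 - 1*(-59)))/(-11 + 86)) = 131 + 40*((-183 + (-41 + 59))/75) = 131 + 40*((-183 + 18)*(1/75)) = 131 + 40*(-165*1/75) = 131 + 40*(-11/5) = 131 - 88 = 43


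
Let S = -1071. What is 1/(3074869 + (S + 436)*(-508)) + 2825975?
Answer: 9601105937776/3397449 ≈ 2.8260e+6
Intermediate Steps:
1/(3074869 + (S + 436)*(-508)) + 2825975 = 1/(3074869 + (-1071 + 436)*(-508)) + 2825975 = 1/(3074869 - 635*(-508)) + 2825975 = 1/(3074869 + 322580) + 2825975 = 1/3397449 + 2825975 = 9601105937776/3397449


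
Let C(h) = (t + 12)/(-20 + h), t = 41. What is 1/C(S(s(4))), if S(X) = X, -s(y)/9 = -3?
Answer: 7/53 ≈ 0.13208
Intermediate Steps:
s(y) = 27 (s(y) = -9*(-3) = 27)
C(h) = 53/(-20 + h) (C(h) = (41 + 12)/(-20 + h) = 53/(-20 + h))
1/C(S(s(4))) = 1/(53/(-20 + 27)) = 1/(53/7) = 7/53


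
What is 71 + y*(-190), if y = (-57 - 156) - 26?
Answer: 45481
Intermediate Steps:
y = -239 (y = -213 - 26 = -239)
71 + y*(-190) = 71 - 239*(-190) = 71 + 45410 = 45481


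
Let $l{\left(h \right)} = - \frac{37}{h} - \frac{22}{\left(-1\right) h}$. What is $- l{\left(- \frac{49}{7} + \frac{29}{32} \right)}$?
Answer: $- \frac{32}{13} \approx -2.4615$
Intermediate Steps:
$l{\left(h \right)} = - \frac{15}{h}$ ($l{\left(h \right)} = - \frac{37}{h} - 22 \left(- \frac{1}{h}\right) = - \frac{37}{h} + \frac{22}{h} = - \frac{15}{h}$)
$- l{\left(- \frac{49}{7} + \frac{29}{32} \right)} = - \frac{-15}{- \frac{49}{7} + \frac{29}{32}} = - \frac{-15}{\left(-49\right) \frac{1}{7} + 29 \cdot \frac{1}{32}} = - \frac{-15}{-7 + \frac{29}{32}} = - \frac{-15}{- \frac{195}{32}} = - \frac{\left(-15\right) \left(-32\right)}{195} = \left(-1\right) \frac{32}{13} = - \frac{32}{13}$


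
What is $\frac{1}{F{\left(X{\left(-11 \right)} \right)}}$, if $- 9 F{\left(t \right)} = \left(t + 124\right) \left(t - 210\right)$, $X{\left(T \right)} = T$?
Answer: $\frac{9}{24973} \approx 0.00036039$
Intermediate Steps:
$F{\left(t \right)} = - \frac{\left(-210 + t\right) \left(124 + t\right)}{9}$ ($F{\left(t \right)} = - \frac{\left(t + 124\right) \left(t - 210\right)}{9} = - \frac{\left(124 + t\right) \left(-210 + t\right)}{9} = - \frac{\left(-210 + t\right) \left(124 + t\right)}{9}$)
$\frac{1}{F{\left(X{\left(-11 \right)} \right)}} = \frac{1}{\frac{8680}{3} - \frac{\left(-11\right)^{2}}{9} + \frac{86}{9} \left(-11\right)} = \frac{1}{\frac{8680}{3} - \frac{121}{9} - \frac{946}{9}} = \frac{1}{\frac{24973}{9}} = \frac{9}{24973}$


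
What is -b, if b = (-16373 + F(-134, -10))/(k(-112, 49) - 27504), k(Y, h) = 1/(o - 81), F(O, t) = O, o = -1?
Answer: -1353574/2255329 ≈ -0.60017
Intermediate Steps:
k(Y, h) = -1/82 (k(Y, h) = 1/(-1 - 81) = 1/(-82) = -1/82)
b = 1353574/2255329 (b = (-16373 - 134)/(-1/82 - 27504) = -16507/(-2255329/82) = -16507*(-82/2255329) = 1353574/2255329 ≈ 0.60017)
-b = -1*1353574/2255329 = -1353574/2255329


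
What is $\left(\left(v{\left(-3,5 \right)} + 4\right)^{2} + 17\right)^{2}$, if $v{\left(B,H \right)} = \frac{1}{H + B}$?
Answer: $\frac{22201}{16} \approx 1387.6$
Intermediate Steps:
$v{\left(B,H \right)} = \frac{1}{B + H}$
$\left(\left(v{\left(-3,5 \right)} + 4\right)^{2} + 17\right)^{2} = \left(\left(\frac{1}{-3 + 5} + 4\right)^{2} + 17\right)^{2} = \left(\left(\frac{1}{2} + 4\right)^{2} + 17\right)^{2} = \left(\left(\frac{9}{2}\right)^{2} + 17\right)^{2} = \left(\frac{81}{4} + 17\right)^{2} = \left(\frac{149}{4}\right)^{2} = \frac{22201}{16}$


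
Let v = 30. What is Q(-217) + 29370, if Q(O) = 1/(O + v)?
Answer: 5492189/187 ≈ 29370.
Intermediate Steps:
Q(O) = 1/(30 + O) (Q(O) = 1/(O + 30) = 1/(30 + O))
Q(-217) + 29370 = 1/(30 - 217) + 29370 = 1/(-187) + 29370 = -1/187 + 29370 = 5492189/187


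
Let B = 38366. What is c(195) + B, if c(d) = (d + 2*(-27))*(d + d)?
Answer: 93356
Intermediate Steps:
c(d) = 2*d*(-54 + d) (c(d) = (d - 54)*(2*d) = (-54 + d)*(2*d) = 2*d*(-54 + d))
c(195) + B = 2*195*(-54 + 195) + 38366 = 2*195*141 + 38366 = 54990 + 38366 = 93356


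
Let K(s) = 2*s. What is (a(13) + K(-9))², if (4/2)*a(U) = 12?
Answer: 144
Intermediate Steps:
a(U) = 6 (a(U) = (½)*12 = 6)
(a(13) + K(-9))² = (6 + 2*(-9))² = (6 - 18)² = (-12)² = 144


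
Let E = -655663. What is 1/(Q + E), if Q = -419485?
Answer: -1/1075148 ≈ -9.3010e-7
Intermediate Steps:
1/(Q + E) = 1/(-419485 - 655663) = 1/(-1075148) = -1/1075148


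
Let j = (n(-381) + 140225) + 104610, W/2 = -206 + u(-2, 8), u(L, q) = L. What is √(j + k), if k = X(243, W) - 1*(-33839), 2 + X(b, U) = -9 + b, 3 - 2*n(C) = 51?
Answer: √278882 ≈ 528.09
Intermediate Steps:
n(C) = -24 (n(C) = 3/2 - ½*51 = 3/2 - 51/2 = -24)
W = -416 (W = 2*(-206 - 2) = 2*(-208) = -416)
X(b, U) = -11 + b (X(b, U) = -2 + (-9 + b) = -11 + b)
k = 34071 (k = (-11 + 243) - 1*(-33839) = 232 + 33839 = 34071)
j = 244811 (j = (-24 + 140225) + 104610 = 140201 + 104610 = 244811)
√(j + k) = √(244811 + 34071) = √278882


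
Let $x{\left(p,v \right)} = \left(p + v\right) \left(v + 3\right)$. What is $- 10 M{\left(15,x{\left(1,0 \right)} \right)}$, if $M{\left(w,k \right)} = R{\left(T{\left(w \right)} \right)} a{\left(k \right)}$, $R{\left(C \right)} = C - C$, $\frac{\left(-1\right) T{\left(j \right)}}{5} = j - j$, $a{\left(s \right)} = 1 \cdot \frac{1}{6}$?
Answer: $0$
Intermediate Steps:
$a{\left(s \right)} = \frac{1}{6}$ ($a{\left(s \right)} = 1 \cdot \frac{1}{6} = \frac{1}{6}$)
$T{\left(j \right)} = 0$ ($T{\left(j \right)} = - 5 \left(j - j\right) = \left(-5\right) 0 = 0$)
$x{\left(p,v \right)} = \left(3 + v\right) \left(p + v\right)$ ($x{\left(p,v \right)} = \left(p + v\right) \left(3 + v\right) = \left(3 + v\right) \left(p + v\right)$)
$R{\left(C \right)} = 0$
$M{\left(w,k \right)} = 0$ ($M{\left(w,k \right)} = 0 \cdot \frac{1}{6} = 0$)
$- 10 M{\left(15,x{\left(1,0 \right)} \right)} = \left(-10\right) 0 = 0$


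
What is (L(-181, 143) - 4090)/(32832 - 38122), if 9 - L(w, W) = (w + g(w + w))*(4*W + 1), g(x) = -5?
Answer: -102497/5290 ≈ -19.376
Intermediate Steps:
L(w, W) = 9 - (1 + 4*W)*(-5 + w) (L(w, W) = 9 - (w - 5)*(4*W + 1) = 9 - (-5 + w)*(1 + 4*W) = 9 - (1 + 4*W)*(-5 + w))
(L(-181, 143) - 4090)/(32832 - 38122) = ((14 - 1*(-181) + 20*143 - 4*143*(-181)) - 4090)/(32832 - 38122) = ((14 + 181 + 2860 + 103532) - 4090)/(-5290) = (106587 - 4090)*(-1/5290) = 102497*(-1/5290) = -102497/5290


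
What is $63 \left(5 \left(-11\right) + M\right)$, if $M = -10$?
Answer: $-4095$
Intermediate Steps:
$63 \left(5 \left(-11\right) + M\right) = 63 \left(5 \left(-11\right) - 10\right) = 63 \left(-55 - 10\right) = 63 \left(-65\right) = -4095$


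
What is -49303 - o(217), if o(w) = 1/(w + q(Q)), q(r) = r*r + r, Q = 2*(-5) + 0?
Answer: -15136022/307 ≈ -49303.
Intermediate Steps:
Q = -10 (Q = -10 + 0 = -10)
q(r) = r + r**2 (q(r) = r**2 + r = r + r**2)
o(w) = 1/(90 + w) (o(w) = 1/(w - 10*(1 - 10)) = 1/(w - 10*(-9)) = 1/(w + 90) = 1/(90 + w))
-49303 - o(217) = -49303 - 1/(90 + 217) = -49303 - 1/307 = -15136022/307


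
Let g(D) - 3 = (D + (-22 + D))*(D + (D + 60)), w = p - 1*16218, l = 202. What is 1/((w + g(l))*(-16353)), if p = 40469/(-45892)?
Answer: -4172/10986370528941 ≈ -3.7974e-10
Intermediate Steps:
p = -3679/4172 (p = 40469*(-1/45892) = -3679/4172 ≈ -0.88183)
w = -67665175/4172 (w = -3679/4172 - 1*16218 = -3679/4172 - 16218 = -67665175/4172 ≈ -16219.)
g(D) = 3 + (-22 + 2*D)*(60 + 2*D) (g(D) = 3 + (D + (-22 + D))*(D + (D + 60)) = 3 + (-22 + 2*D)*(D + (60 + D)) = 3 + (-22 + 2*D)*(60 + 2*D))
1/((w + g(l))*(-16353)) = 1/((-67665175/4172 + (-1317 + 4*202² + 76*202))*(-16353)) = -1/16353/(-67665175/4172 + (-1317 + 4*40804 + 15352)) = -1/16353/(-67665175/4172 + (-1317 + 163216 + 15352)) = -1/16353/(-67665175/4172 + 177251) = -1/16353/(671825997/4172) = (4172/671825997)*(-1/16353) = -4172/10986370528941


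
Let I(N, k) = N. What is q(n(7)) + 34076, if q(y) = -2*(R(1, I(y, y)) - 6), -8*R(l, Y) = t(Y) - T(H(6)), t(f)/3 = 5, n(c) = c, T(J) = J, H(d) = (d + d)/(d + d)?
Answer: 68183/2 ≈ 34092.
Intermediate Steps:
H(d) = 1 (H(d) = (2*d)/((2*d)) = (2*d)*(1/(2*d)) = 1)
t(f) = 15 (t(f) = 3*5 = 15)
R(l, Y) = -7/4 (R(l, Y) = -(15 - 1*1)/8 = -(15 - 1)/8 = -⅛*14 = -7/4)
q(y) = 31/2 (q(y) = -2*(-7/4 - 6) = -2*(-31/4) = 31/2)
q(n(7)) + 34076 = 31/2 + 34076 = 68183/2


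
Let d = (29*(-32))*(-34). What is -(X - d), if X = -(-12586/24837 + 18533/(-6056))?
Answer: 4745290412407/150412872 ≈ 31548.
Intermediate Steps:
X = 536524937/150412872 (X = -(-12586*1/24837 + 18533*(-1/6056)) = -(-12586/24837 - 18533/6056) = -1*(-536524937/150412872) = 536524937/150412872 ≈ 3.5670)
d = 31552 (d = -928*(-34) = 31552)
-(X - d) = -(536524937/150412872 - 1*31552) = -(536524937/150412872 - 31552) = -1*(-4745290412407/150412872) = 4745290412407/150412872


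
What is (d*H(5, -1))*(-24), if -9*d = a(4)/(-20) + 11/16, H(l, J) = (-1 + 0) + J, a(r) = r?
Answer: -13/5 ≈ -2.6000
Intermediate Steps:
H(l, J) = -1 + J
d = -13/240 (d = -(4/(-20) + 11/16)/9 = -(4*(-1/20) + 11*(1/16))/9 = -(-⅕ + 11/16)/9 = -⅑*39/80 = -13/240 ≈ -0.054167)
(d*H(5, -1))*(-24) = -13*(-1 - 1)/240*(-24) = -13/240*(-2)*(-24) = (13/120)*(-24) = -13/5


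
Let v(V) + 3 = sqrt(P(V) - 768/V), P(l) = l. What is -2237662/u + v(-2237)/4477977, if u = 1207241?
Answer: -865975507/467202267 + I*sqrt(11192608037)/10017234549 ≈ -1.8535 + 1.0561e-5*I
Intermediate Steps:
v(V) = -3 + sqrt(V - 768/V)
-2237662/u + v(-2237)/4477977 = -2237662/1207241 + (-3 + sqrt(-2237 - 768/(-2237)))/4477977 = -2237662*1/1207241 + (-3 + sqrt(-2237 - 768*(-1/2237)))*(1/4477977) = -319666/172463 + (-3 + sqrt(-2237 + 768/2237))*(1/4477977) = -319666/172463 + (-3 + sqrt(-5003401/2237))*(1/4477977) = -319666/172463 + (-3 + I*sqrt(11192608037)/2237)*(1/4477977) = -319666/172463 + (-1/1492659 + I*sqrt(11192608037)/10017234549) = -865975507/467202267 + I*sqrt(11192608037)/10017234549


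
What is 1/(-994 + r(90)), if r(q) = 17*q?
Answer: 1/536 ≈ 0.0018657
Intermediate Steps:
1/(-994 + r(90)) = 1/(-994 + 17*90) = 1/(-994 + 1530) = 1/536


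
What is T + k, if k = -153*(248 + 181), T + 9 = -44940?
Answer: -110586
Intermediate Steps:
T = -44949 (T = -9 - 44940 = -44949)
k = -65637 (k = -153*429 = -65637)
T + k = -44949 - 65637 = -110586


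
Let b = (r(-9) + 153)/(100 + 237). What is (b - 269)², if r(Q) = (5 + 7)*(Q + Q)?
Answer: 8229392656/113569 ≈ 72462.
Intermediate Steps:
r(Q) = 24*Q (r(Q) = 12*(2*Q) = 24*Q)
b = -63/337 (b = (24*(-9) + 153)/(100 + 237) = (-216 + 153)/337 = -63*1/337 = -63/337 ≈ -0.18694)
(b - 269)² = (-63/337 - 269)² = (-90716/337)² = 8229392656/113569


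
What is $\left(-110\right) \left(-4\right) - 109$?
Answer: $331$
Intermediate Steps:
$\left(-110\right) \left(-4\right) - 109 = 440 - 109 = 331$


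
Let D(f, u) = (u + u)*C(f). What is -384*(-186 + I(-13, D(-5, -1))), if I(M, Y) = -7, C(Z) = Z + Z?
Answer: 74112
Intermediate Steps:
C(Z) = 2*Z
D(f, u) = 4*f*u (D(f, u) = (u + u)*(2*f) = (2*u)*(2*f) = 4*f*u)
-384*(-186 + I(-13, D(-5, -1))) = -384*(-186 - 7) = -384*(-193) = 74112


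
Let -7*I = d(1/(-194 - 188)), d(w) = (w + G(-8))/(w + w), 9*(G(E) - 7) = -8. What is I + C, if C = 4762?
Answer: 621013/126 ≈ 4928.7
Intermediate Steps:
G(E) = 55/9 (G(E) = 7 + (⅑)*(-8) = 7 - 8/9 = 55/9)
d(w) = (55/9 + w)/(2*w) (d(w) = (w + 55/9)/(w + w) = (55/9 + w)/((2*w)) = (55/9 + w)*(1/(2*w)) = (55/9 + w)/(2*w))
I = 21001/126 (I = -(55 + 9/(-194 - 188))/(126*(1/(-194 - 188))) = -(55 + 9/(-382))/(126*(1/(-382))) = -(55 + 9*(-1/382))/(126*(-1/382)) = -(-382)*(55 - 9/382)/126 = -(-382)*21001/(126*382) = -⅐*(-21001/18) = 21001/126 ≈ 166.67)
I + C = 21001/126 + 4762 = 621013/126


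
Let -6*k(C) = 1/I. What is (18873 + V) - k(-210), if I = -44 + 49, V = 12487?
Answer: 940801/30 ≈ 31360.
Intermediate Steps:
I = 5
k(C) = -1/30 (k(C) = -⅙/5 = -⅙*⅕ = -1/30)
(18873 + V) - k(-210) = (18873 + 12487) - 1*(-1/30) = 31360 + 1/30 = 940801/30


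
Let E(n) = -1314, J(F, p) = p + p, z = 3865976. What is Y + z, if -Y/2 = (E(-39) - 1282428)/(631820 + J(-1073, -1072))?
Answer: 67619857535/17491 ≈ 3.8660e+6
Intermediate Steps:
J(F, p) = 2*p
Y = 71319/17491 (Y = -2*(-1314 - 1282428)/(631820 + 2*(-1072)) = -(-2567484)/(631820 - 2144) = -(-2567484)/629676 = -2*(-71319/34982) = 71319/17491 ≈ 4.0775)
Y + z = 71319/17491 + 3865976 = 67619857535/17491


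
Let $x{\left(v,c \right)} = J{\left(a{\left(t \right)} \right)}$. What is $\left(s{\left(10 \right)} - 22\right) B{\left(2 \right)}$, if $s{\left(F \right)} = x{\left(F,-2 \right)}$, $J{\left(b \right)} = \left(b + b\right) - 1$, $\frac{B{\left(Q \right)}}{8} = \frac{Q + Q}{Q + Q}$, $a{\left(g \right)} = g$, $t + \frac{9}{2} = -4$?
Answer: $-320$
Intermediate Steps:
$t = - \frac{17}{2}$ ($t = - \frac{9}{2} - 4 = - \frac{17}{2} \approx -8.5$)
$B{\left(Q \right)} = 8$ ($B{\left(Q \right)} = 8 \frac{Q + Q}{Q + Q} = 8 \frac{2 Q}{2 Q} = 8 \cdot 2 Q \frac{1}{2 Q} = 8 \cdot 1 = 8$)
$J{\left(b \right)} = -1 + 2 b$ ($J{\left(b \right)} = 2 b - 1 = -1 + 2 b$)
$x{\left(v,c \right)} = -18$ ($x{\left(v,c \right)} = -1 + 2 \left(- \frac{17}{2}\right) = -1 - 17 = -18$)
$s{\left(F \right)} = -18$
$\left(s{\left(10 \right)} - 22\right) B{\left(2 \right)} = \left(-18 - 22\right) 8 = \left(-40\right) 8 = -320$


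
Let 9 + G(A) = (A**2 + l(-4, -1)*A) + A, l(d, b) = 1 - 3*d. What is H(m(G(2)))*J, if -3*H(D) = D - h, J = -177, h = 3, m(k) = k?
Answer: 1180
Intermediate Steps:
G(A) = -9 + A**2 + 14*A (G(A) = -9 + ((A**2 + (1 - 3*(-4))*A) + A) = -9 + ((A**2 + (1 + 12)*A) + A) = -9 + ((A**2 + 13*A) + A) = -9 + (A**2 + 14*A) = -9 + A**2 + 14*A)
H(D) = 1 - D/3 (H(D) = -(D - 1*3)/3 = -(D - 3)/3 = -(-3 + D)/3 = 1 - D/3)
H(m(G(2)))*J = (1 - (-9 + 2**2 + 14*2)/3)*(-177) = (1 - (-9 + 4 + 28)/3)*(-177) = (1 - 1/3*23)*(-177) = (1 - 23/3)*(-177) = -20/3*(-177) = 1180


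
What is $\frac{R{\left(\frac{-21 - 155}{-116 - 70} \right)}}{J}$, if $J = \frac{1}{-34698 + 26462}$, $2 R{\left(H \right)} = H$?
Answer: $- \frac{362384}{93} \approx -3896.6$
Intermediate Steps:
$R{\left(H \right)} = \frac{H}{2}$
$J = - \frac{1}{8236}$ ($J = \frac{1}{-8236} = - \frac{1}{8236} \approx -0.00012142$)
$\frac{R{\left(\frac{-21 - 155}{-116 - 70} \right)}}{J} = \frac{\frac{1}{2} \frac{-21 - 155}{-116 - 70}}{- \frac{1}{8236}} = \frac{\left(-176\right) \frac{1}{-186}}{2} \left(-8236\right) = \frac{\left(-176\right) \left(- \frac{1}{186}\right)}{2} \left(-8236\right) = \frac{1}{2} \cdot \frac{88}{93} \left(-8236\right) = \frac{44}{93} \left(-8236\right) = - \frac{362384}{93}$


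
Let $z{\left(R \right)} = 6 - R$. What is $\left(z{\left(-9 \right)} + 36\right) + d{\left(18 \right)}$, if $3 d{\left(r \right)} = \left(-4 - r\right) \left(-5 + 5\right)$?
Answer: $51$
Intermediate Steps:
$d{\left(r \right)} = 0$ ($d{\left(r \right)} = \frac{\left(-4 - r\right) \left(-5 + 5\right)}{3} = \frac{\left(-4 - r\right) 0}{3} = \frac{1}{3} \cdot 0 = 0$)
$\left(z{\left(-9 \right)} + 36\right) + d{\left(18 \right)} = \left(\left(6 - -9\right) + 36\right) + 0 = \left(\left(6 + 9\right) + 36\right) + 0 = \left(15 + 36\right) + 0 = 51 + 0 = 51$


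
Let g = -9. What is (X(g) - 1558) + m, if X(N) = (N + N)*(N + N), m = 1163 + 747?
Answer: 676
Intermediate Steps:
m = 1910
X(N) = 4*N**2 (X(N) = (2*N)*(2*N) = 4*N**2)
(X(g) - 1558) + m = (4*(-9)**2 - 1558) + 1910 = (4*81 - 1558) + 1910 = (324 - 1558) + 1910 = -1234 + 1910 = 676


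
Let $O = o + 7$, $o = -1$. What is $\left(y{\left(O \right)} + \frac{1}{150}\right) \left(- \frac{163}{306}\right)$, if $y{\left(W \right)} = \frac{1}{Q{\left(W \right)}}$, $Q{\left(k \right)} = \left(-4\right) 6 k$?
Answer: $\frac{163}{1101600} \approx 0.00014797$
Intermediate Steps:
$Q{\left(k \right)} = - 24 k$
$O = 6$ ($O = -1 + 7 = 6$)
$y{\left(W \right)} = - \frac{1}{24 W}$ ($y{\left(W \right)} = \frac{1}{\left(-24\right) W} = - \frac{1}{24 W}$)
$\left(y{\left(O \right)} + \frac{1}{150}\right) \left(- \frac{163}{306}\right) = \left(- \frac{1}{24 \cdot 6} + \frac{1}{150}\right) \left(- \frac{163}{306}\right) = \left(\left(- \frac{1}{24}\right) \frac{1}{6} + \frac{1}{150}\right) \left(\left(-163\right) \frac{1}{306}\right) = \left(- \frac{1}{144} + \frac{1}{150}\right) \left(- \frac{163}{306}\right) = \left(- \frac{1}{3600}\right) \left(- \frac{163}{306}\right) = \frac{163}{1101600}$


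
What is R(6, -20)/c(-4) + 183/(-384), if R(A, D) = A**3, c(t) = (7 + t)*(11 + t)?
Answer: 8789/896 ≈ 9.8092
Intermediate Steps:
R(6, -20)/c(-4) + 183/(-384) = 6**3/(77 + (-4)**2 + 18*(-4)) + 183/(-384) = 216/(77 + 16 - 72) + 183*(-1/384) = 216/21 - 61/128 = 216*(1/21) - 61/128 = 72/7 - 61/128 = 8789/896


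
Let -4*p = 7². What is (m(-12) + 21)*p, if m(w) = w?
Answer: -441/4 ≈ -110.25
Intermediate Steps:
p = -49/4 (p = -¼*7² = -¼*49 = -49/4 ≈ -12.250)
(m(-12) + 21)*p = (-12 + 21)*(-49/4) = 9*(-49/4) = -441/4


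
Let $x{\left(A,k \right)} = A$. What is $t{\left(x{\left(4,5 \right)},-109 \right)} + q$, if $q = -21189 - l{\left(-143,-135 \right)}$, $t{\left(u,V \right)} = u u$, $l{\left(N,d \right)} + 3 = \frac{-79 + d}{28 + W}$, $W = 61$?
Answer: $- \frac{1883916}{89} \approx -21168.0$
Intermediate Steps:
$l{\left(N,d \right)} = - \frac{346}{89} + \frac{d}{89}$ ($l{\left(N,d \right)} = -3 + \frac{-79 + d}{28 + 61} = -3 + \frac{-79 + d}{89} = -3 + \left(-79 + d\right) \frac{1}{89} = -3 + \left(- \frac{79}{89} + \frac{d}{89}\right) = - \frac{346}{89} + \frac{d}{89}$)
$t{\left(u,V \right)} = u^{2}$
$q = - \frac{1885340}{89}$ ($q = -21189 - \left(- \frac{346}{89} + \frac{1}{89} \left(-135\right)\right) = -21189 - \left(- \frac{346}{89} - \frac{135}{89}\right) = -21189 - - \frac{481}{89} = -21189 + \frac{481}{89} = - \frac{1885340}{89} \approx -21184.0$)
$t{\left(x{\left(4,5 \right)},-109 \right)} + q = 4^{2} - \frac{1885340}{89} = 16 - \frac{1885340}{89} = - \frac{1883916}{89}$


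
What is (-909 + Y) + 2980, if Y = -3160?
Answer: -1089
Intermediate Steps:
(-909 + Y) + 2980 = (-909 - 3160) + 2980 = -4069 + 2980 = -1089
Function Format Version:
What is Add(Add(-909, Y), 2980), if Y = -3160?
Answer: -1089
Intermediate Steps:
Add(Add(-909, Y), 2980) = Add(Add(-909, -3160), 2980) = Add(-4069, 2980) = -1089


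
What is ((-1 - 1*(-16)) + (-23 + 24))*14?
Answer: 224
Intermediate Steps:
((-1 - 1*(-16)) + (-23 + 24))*14 = ((-1 + 16) + 1)*14 = (15 + 1)*14 = 16*14 = 224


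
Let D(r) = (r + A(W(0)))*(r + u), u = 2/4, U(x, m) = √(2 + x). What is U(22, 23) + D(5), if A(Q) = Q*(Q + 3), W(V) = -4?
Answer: 99/2 + 2*√6 ≈ 54.399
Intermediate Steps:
A(Q) = Q*(3 + Q)
u = ½ (u = 2*(¼) = ½ ≈ 0.50000)
D(r) = (½ + r)*(4 + r) (D(r) = (r - 4*(3 - 4))*(r + ½) = (r - 4*(-1))*(½ + r) = (r + 4)*(½ + r) = (4 + r)*(½ + r) = (½ + r)*(4 + r))
U(22, 23) + D(5) = √(2 + 22) + (2 + 5² + (9/2)*5) = √24 + (2 + 25 + 45/2) = 2*√6 + 99/2 = 99/2 + 2*√6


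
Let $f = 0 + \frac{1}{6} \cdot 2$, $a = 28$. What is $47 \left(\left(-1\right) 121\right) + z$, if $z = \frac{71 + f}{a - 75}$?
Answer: $- \frac{802081}{141} \approx -5688.5$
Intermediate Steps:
$f = \frac{1}{3}$ ($f = 0 + \frac{1}{6} \cdot 2 = 0 + \frac{1}{3} = \frac{1}{3} \approx 0.33333$)
$z = - \frac{214}{141}$ ($z = \frac{71 + \frac{1}{3}}{28 - 75} = \frac{214}{3 \left(-47\right)} = \frac{214}{3} \left(- \frac{1}{47}\right) = - \frac{214}{141} \approx -1.5177$)
$47 \left(\left(-1\right) 121\right) + z = 47 \left(\left(-1\right) 121\right) - \frac{214}{141} = 47 \left(-121\right) - \frac{214}{141} = -5687 - \frac{214}{141} = - \frac{802081}{141}$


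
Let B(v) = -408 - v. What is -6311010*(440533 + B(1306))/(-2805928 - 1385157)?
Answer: 553878219438/838217 ≈ 6.6078e+5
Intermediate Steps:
-6311010*(440533 + B(1306))/(-2805928 - 1385157) = -6311010*(440533 + (-408 - 1*1306))/(-2805928 - 1385157) = -6311010/((-4191085/(440533 + (-408 - 1306)))) = -6311010/((-4191085/(440533 - 1714))) = -6311010/((-4191085/438819)) = -6311010/((-4191085*1/438819)) = -6311010/(-4191085/438819) = -6311010*(-438819/4191085) = 553878219438/838217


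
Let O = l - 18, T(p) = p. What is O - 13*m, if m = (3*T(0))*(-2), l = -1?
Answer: -19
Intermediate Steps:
m = 0 (m = (3*0)*(-2) = 0*(-2) = 0)
O = -19 (O = -1 - 18 = -19)
O - 13*m = -19 - 13*0 = -19 + 0 = -19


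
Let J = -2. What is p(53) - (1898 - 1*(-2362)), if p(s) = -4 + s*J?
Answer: -4370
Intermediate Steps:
p(s) = -4 - 2*s (p(s) = -4 + s*(-2) = -4 - 2*s)
p(53) - (1898 - 1*(-2362)) = (-4 - 2*53) - (1898 - 1*(-2362)) = (-4 - 106) - (1898 + 2362) = -110 - 1*4260 = -110 - 4260 = -4370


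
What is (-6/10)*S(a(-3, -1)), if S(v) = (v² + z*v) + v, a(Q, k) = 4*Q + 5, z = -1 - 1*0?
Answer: -147/5 ≈ -29.400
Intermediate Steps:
z = -1 (z = -1 + 0 = -1)
a(Q, k) = 5 + 4*Q
S(v) = v² (S(v) = (v² - v) + v = v²)
(-6/10)*S(a(-3, -1)) = (-6/10)*(5 + 4*(-3))² = (-6*⅒)*(5 - 12)² = -⅗*(-7)² = -⅗*49 = -147/5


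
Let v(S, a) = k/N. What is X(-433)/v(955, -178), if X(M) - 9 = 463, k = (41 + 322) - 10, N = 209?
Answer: 98648/353 ≈ 279.46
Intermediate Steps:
k = 353 (k = 363 - 10 = 353)
X(M) = 472 (X(M) = 9 + 463 = 472)
v(S, a) = 353/209
X(-433)/v(955, -178) = 472/(353/209) = 472*(209/353) = 98648/353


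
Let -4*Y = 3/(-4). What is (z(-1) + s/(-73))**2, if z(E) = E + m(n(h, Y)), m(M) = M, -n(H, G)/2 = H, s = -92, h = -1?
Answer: 27225/5329 ≈ 5.1088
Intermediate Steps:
Y = 3/16 (Y = -3/(4*(-4)) = -3*(-1)/(4*4) = -1/4*(-3/4) = 3/16 ≈ 0.18750)
n(H, G) = -2*H
z(E) = 2 + E (z(E) = E - 2*(-1) = E + 2 = 2 + E)
(z(-1) + s/(-73))**2 = ((2 - 1) - 92/(-73))**2 = (1 - 92*(-1/73))**2 = (1 + 92/73)**2 = (165/73)**2 = 27225/5329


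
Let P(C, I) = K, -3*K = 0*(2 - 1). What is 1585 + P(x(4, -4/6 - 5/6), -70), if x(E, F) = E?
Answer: 1585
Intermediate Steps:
K = 0 (K = -0*(2 - 1) = -0 = -⅓*0 = 0)
P(C, I) = 0
1585 + P(x(4, -4/6 - 5/6), -70) = 1585 + 0 = 1585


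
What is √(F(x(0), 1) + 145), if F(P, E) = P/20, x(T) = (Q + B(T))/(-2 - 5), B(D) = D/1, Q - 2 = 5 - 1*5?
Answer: √710430/70 ≈ 12.041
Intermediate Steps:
Q = 2 (Q = 2 + (5 - 1*5) = 2 + (5 - 5) = 2 + 0 = 2)
B(D) = D (B(D) = D*1 = D)
x(T) = -2/7 - T/7 (x(T) = (2 + T)/(-2 - 5) = (2 + T)/(-7) = (2 + T)*(-⅐) = -2/7 - T/7)
F(P, E) = P/20 (F(P, E) = P*(1/20) = P/20)
√(F(x(0), 1) + 145) = √((-2/7 - ⅐*0)/20 + 145) = √((-2/7 + 0)/20 + 145) = √((1/20)*(-2/7) + 145) = √(-1/70 + 145) = √(10149/70) = √710430/70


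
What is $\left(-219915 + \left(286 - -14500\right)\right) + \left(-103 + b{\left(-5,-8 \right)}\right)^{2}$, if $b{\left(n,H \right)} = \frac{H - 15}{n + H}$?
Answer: $- \frac{32934945}{169} \approx -1.9488 \cdot 10^{5}$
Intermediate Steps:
$b{\left(n,H \right)} = \frac{-15 + H}{H + n}$
$\left(-219915 + \left(286 - -14500\right)\right) + \left(-103 + b{\left(-5,-8 \right)}\right)^{2} = \left(-219915 + \left(286 - -14500\right)\right) + \left(-103 + \frac{-15 - 8}{-8 - 5}\right)^{2} = \left(-219915 + \left(286 + 14500\right)\right) + \left(-103 + \frac{1}{-13} \left(-23\right)\right)^{2} = \left(-219915 + 14786\right) + \left(-103 - - \frac{23}{13}\right)^{2} = -205129 + \left(-103 + \frac{23}{13}\right)^{2} = -205129 + \left(- \frac{1316}{13}\right)^{2} = -205129 + \frac{1731856}{169} = - \frac{32934945}{169}$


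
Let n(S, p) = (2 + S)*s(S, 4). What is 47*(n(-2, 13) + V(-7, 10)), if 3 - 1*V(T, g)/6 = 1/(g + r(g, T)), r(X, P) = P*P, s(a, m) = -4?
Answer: 49632/59 ≈ 841.22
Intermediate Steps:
r(X, P) = P²
n(S, p) = -8 - 4*S (n(S, p) = (2 + S)*(-4) = -8 - 4*S)
V(T, g) = 18 - 6/(g + T²)
47*(n(-2, 13) + V(-7, 10)) = 47*((-8 - 4*(-2)) + 6*(-1 + 3*10 + 3*(-7)²)/(10 + (-7)²)) = 47*((-8 + 8) + 6*(-1 + 30 + 3*49)/(10 + 49)) = 47*(0 + 6*(-1 + 30 + 147)/59) = 47*(0 + 6*(1/59)*176) = 47*(0 + 1056/59) = 47*(1056/59) = 49632/59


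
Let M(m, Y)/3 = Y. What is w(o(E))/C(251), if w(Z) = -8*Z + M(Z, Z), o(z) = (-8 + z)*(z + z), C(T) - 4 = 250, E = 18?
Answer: -900/127 ≈ -7.0866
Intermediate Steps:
M(m, Y) = 3*Y
C(T) = 254 (C(T) = 4 + 250 = 254)
o(z) = 2*z*(-8 + z) (o(z) = (-8 + z)*(2*z) = 2*z*(-8 + z))
w(Z) = -5*Z (w(Z) = -8*Z + 3*Z = -5*Z)
w(o(E))/C(251) = -10*18*(-8 + 18)/254 = -10*18*10*(1/254) = -5*360*(1/254) = -1800*1/254 = -900/127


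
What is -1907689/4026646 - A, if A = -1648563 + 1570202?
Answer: 315530099517/4026646 ≈ 78361.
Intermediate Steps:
A = -78361
-1907689/4026646 - A = -1907689/4026646 - 1*(-78361) = -1907689*1/4026646 + 78361 = -1907689/4026646 + 78361 = 315530099517/4026646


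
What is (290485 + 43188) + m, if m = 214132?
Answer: 547805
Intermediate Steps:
(290485 + 43188) + m = (290485 + 43188) + 214132 = 333673 + 214132 = 547805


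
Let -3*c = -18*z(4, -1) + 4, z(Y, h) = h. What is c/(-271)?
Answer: 22/813 ≈ 0.027060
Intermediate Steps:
c = -22/3 (c = -(-18*(-1) + 4)/3 = -(18 + 4)/3 = -⅓*22 = -22/3 ≈ -7.3333)
c/(-271) = -22/3/(-271) = -1/271*(-22/3) = 22/813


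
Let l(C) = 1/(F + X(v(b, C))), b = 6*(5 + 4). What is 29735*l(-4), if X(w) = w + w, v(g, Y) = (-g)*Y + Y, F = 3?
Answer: 29735/427 ≈ 69.637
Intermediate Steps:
b = 54 (b = 6*9 = 54)
v(g, Y) = Y - Y*g (v(g, Y) = -Y*g + Y = Y - Y*g)
X(w) = 2*w
l(C) = 1/(3 - 106*C) (l(C) = 1/(3 + 2*(C*(1 - 1*54))) = 1/(3 + 2*(C*(1 - 54))) = 1/(3 + 2*(C*(-53))) = 1/(3 + 2*(-53*C)) = 1/(3 - 106*C))
29735*l(-4) = 29735*(-1/(-3 + 106*(-4))) = 29735*(-1/(-3 - 424)) = 29735*(-1/(-427)) = 29735*(-1*(-1/427)) = 29735*(1/427) = 29735/427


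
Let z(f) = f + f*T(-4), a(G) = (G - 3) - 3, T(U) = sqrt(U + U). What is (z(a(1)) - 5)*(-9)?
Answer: 90 + 90*I*sqrt(2) ≈ 90.0 + 127.28*I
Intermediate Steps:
T(U) = sqrt(2)*sqrt(U) (T(U) = sqrt(2*U) = sqrt(2)*sqrt(U))
a(G) = -6 + G (a(G) = (-3 + G) - 3 = -6 + G)
z(f) = f + 2*I*f*sqrt(2) (z(f) = f + f*(sqrt(2)*sqrt(-4)) = f + f*(sqrt(2)*(2*I)) = f + f*(2*I*sqrt(2)) = f + 2*I*f*sqrt(2))
(z(a(1)) - 5)*(-9) = ((-6 + 1)*(1 + 2*I*sqrt(2)) - 5)*(-9) = (-5*(1 + 2*I*sqrt(2)) - 5)*(-9) = ((-5 - 10*I*sqrt(2)) - 5)*(-9) = (-10 - 10*I*sqrt(2))*(-9) = 90 + 90*I*sqrt(2)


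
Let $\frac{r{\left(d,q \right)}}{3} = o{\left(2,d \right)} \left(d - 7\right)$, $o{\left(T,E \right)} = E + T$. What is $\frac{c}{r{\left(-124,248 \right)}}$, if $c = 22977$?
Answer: $\frac{7659}{15982} \approx 0.47923$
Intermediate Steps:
$r{\left(d,q \right)} = 3 \left(-7 + d\right) \left(2 + d\right)$ ($r{\left(d,q \right)} = 3 \left(d + 2\right) \left(d - 7\right) = 3 \left(2 + d\right) \left(-7 + d\right) = 3 \left(-7 + d\right) \left(2 + d\right)$)
$\frac{c}{r{\left(-124,248 \right)}} = \frac{22977}{3 \left(-7 - 124\right) \left(2 - 124\right)} = \frac{22977}{3 \left(-131\right) \left(-122\right)} = \frac{22977}{47946} = 22977 \cdot \frac{1}{47946} = \frac{7659}{15982}$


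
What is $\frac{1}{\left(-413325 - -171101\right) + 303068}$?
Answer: $\frac{1}{60844} \approx 1.6435 \cdot 10^{-5}$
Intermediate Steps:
$\frac{1}{\left(-413325 - -171101\right) + 303068} = \frac{1}{\left(-413325 + 171101\right) + 303068} = \frac{1}{-242224 + 303068} = \frac{1}{60844}$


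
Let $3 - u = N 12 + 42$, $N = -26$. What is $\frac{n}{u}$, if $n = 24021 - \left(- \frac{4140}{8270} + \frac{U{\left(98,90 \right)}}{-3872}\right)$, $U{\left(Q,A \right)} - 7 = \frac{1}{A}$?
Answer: $\frac{6922827884717}{78676678080} \approx 87.991$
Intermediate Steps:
$U{\left(Q,A \right)} = 7 + \frac{1}{A}$
$n = \frac{6922827884717}{288192960}$ ($n = 24021 - \left(- \frac{4140}{8270} + \frac{7 + \frac{1}{90}}{-3872}\right) = 24021 - \left(\left(-4140\right) \frac{1}{8270} + \left(7 + \frac{1}{90}\right) \left(- \frac{1}{3872}\right)\right) = 24021 - \left(- \frac{414}{827} + \frac{631}{90} \left(- \frac{1}{3872}\right)\right) = 24021 - \left(- \frac{414}{827} - \frac{631}{348480}\right) = 24021 - - \frac{144792557}{288192960} = 24021 + \frac{144792557}{288192960} = \frac{6922827884717}{288192960} \approx 24022.0$)
$u = 273$ ($u = 3 - \left(\left(-26\right) 12 + 42\right) = 3 - \left(-312 + 42\right) = 3 - -270 = 3 + 270 = 273$)
$\frac{n}{u} = \frac{6922827884717}{288192960 \cdot 273} = \frac{6922827884717}{288192960} \cdot \frac{1}{273} = \frac{6922827884717}{78676678080}$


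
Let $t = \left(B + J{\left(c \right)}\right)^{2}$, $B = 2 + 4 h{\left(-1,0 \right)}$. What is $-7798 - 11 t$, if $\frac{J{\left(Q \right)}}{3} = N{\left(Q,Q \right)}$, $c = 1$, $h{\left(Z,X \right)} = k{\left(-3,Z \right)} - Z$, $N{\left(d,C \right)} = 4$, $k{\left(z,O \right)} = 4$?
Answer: $-20514$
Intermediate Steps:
$h{\left(Z,X \right)} = 4 - Z$
$J{\left(Q \right)} = 12$ ($J{\left(Q \right)} = 3 \cdot 4 = 12$)
$B = 22$ ($B = 2 + 4 \left(4 - -1\right) = 2 + 4 \left(4 + 1\right) = 2 + 4 \cdot 5 = 2 + 20 = 22$)
$t = 1156$ ($t = \left(22 + 12\right)^{2} = 34^{2} = 1156$)
$-7798 - 11 t = -7798 - 11 \cdot 1156 = -7798 - 12716 = -20514$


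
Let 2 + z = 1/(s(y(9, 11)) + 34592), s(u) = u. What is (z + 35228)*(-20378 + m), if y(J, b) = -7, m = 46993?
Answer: 6484964116153/6917 ≈ 9.3754e+8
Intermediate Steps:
z = -69169/34585 (z = -2 + 1/(-7 + 34592) = -2 + 1/34585 = -69169/34585 ≈ -2.0000)
(z + 35228)*(-20378 + m) = (-69169/34585 + 35228)*(-20378 + 46993) = (1218291211/34585)*26615 = 6484964116153/6917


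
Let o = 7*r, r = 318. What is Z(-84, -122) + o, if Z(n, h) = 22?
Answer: 2248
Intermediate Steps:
o = 2226 (o = 7*318 = 2226)
Z(-84, -122) + o = 22 + 2226 = 2248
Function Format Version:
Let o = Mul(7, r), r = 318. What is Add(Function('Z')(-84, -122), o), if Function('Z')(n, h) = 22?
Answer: 2248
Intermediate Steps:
o = 2226 (o = Mul(7, 318) = 2226)
Add(Function('Z')(-84, -122), o) = Add(22, 2226) = 2248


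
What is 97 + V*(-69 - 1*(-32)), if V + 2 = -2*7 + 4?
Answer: 541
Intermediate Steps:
V = -12 (V = -2 + (-2*7 + 4) = -2 + (-14 + 4) = -2 - 10 = -12)
97 + V*(-69 - 1*(-32)) = 97 - 12*(-69 - 1*(-32)) = 97 - 12*(-69 + 32) = 97 - 12*(-37) = 97 + 444 = 541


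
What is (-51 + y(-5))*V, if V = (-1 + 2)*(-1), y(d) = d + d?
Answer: 61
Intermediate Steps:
y(d) = 2*d
V = -1 (V = 1*(-1) = -1)
(-51 + y(-5))*V = (-51 + 2*(-5))*(-1) = (-51 - 10)*(-1) = -61*(-1) = 61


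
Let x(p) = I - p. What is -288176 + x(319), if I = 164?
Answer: -288331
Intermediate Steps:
x(p) = 164 - p
-288176 + x(319) = -288176 + (164 - 1*319) = -288176 + (164 - 319) = -288176 - 155 = -288331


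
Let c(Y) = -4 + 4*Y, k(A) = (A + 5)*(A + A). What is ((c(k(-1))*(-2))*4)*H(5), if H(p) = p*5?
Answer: 7200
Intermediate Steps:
H(p) = 5*p
k(A) = 2*A*(5 + A) (k(A) = (5 + A)*(2*A) = 2*A*(5 + A))
((c(k(-1))*(-2))*4)*H(5) = (((-4 + 4*(2*(-1)*(5 - 1)))*(-2))*4)*(5*5) = (((-4 + 4*(2*(-1)*4))*(-2))*4)*25 = (((-4 + 4*(-8))*(-2))*4)*25 = (((-4 - 32)*(-2))*4)*25 = (-36*(-2)*4)*25 = (72*4)*25 = 288*25 = 7200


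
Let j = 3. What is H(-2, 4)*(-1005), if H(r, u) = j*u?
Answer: -12060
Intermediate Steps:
H(r, u) = 3*u
H(-2, 4)*(-1005) = (3*4)*(-1005) = 12*(-1005) = -12060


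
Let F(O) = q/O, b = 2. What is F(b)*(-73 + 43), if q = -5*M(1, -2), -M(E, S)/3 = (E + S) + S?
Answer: 675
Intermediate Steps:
M(E, S) = -6*S - 3*E (M(E, S) = -3*((E + S) + S) = -3*(E + 2*S) = -6*S - 3*E)
q = -45 (q = -5*(-6*(-2) - 3*1) = -5*(12 - 3) = -5*9 = -45)
F(O) = -45/O
F(b)*(-73 + 43) = (-45/2)*(-73 + 43) = -45*½*(-30) = -45/2*(-30) = 675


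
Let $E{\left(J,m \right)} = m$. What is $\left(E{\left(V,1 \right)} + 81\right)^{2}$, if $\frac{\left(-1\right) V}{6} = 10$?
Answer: $6724$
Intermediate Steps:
$V = -60$ ($V = \left(-6\right) 10 = -60$)
$\left(E{\left(V,1 \right)} + 81\right)^{2} = \left(1 + 81\right)^{2} = 82^{2} = 6724$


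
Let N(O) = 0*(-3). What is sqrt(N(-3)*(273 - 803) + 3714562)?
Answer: sqrt(3714562) ≈ 1927.3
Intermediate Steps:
N(O) = 0
sqrt(N(-3)*(273 - 803) + 3714562) = sqrt(0*(273 - 803) + 3714562) = sqrt(0*(-530) + 3714562) = sqrt(0 + 3714562) = sqrt(3714562)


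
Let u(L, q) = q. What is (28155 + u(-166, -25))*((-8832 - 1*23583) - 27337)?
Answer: -1680823760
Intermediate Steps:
(28155 + u(-166, -25))*((-8832 - 1*23583) - 27337) = (28155 - 25)*((-8832 - 1*23583) - 27337) = 28130*((-8832 - 23583) - 27337) = 28130*(-32415 - 27337) = 28130*(-59752) = -1680823760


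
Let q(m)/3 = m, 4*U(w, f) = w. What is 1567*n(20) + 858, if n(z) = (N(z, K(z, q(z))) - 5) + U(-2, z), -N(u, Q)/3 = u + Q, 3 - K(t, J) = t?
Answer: -43727/2 ≈ -21864.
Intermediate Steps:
U(w, f) = w/4
q(m) = 3*m
K(t, J) = 3 - t
N(u, Q) = -3*Q - 3*u (N(u, Q) = -3*(u + Q) = -3*(Q + u) = -3*Q - 3*u)
n(z) = -29/2 (n(z) = ((-3*(3 - z) - 3*z) - 5) + (¼)*(-2) = (((-9 + 3*z) - 3*z) - 5) - ½ = (-9 - 5) - ½ = -14 - ½ = -29/2)
1567*n(20) + 858 = 1567*(-29/2) + 858 = -45443/2 + 858 = -43727/2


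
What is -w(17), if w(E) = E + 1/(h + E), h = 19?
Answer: -613/36 ≈ -17.028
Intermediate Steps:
w(E) = E + 1/(19 + E)
-w(17) = -(1 + 17² + 19*17)/(19 + 17) = -(1 + 289 + 323)/36 = -613/36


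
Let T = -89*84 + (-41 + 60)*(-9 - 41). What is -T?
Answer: 8426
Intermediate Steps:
T = -8426 (T = -7476 + 19*(-50) = -7476 - 950 = -8426)
-T = -1*(-8426) = 8426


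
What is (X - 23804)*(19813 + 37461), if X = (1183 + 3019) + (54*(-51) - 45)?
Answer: -1282994874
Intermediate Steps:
X = 1403 (X = 4202 + (-2754 - 45) = 4202 - 2799 = 1403)
(X - 23804)*(19813 + 37461) = (1403 - 23804)*(19813 + 37461) = -22401*57274 = -1282994874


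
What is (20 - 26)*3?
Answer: -18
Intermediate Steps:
(20 - 26)*3 = -6*3 = -18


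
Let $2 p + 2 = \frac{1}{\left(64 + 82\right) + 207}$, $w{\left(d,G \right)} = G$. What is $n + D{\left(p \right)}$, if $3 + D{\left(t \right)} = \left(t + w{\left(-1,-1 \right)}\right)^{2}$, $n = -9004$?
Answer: $- \frac{4487422131}{498436} \approx -9003.0$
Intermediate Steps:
$p = - \frac{705}{706}$ ($p = -1 + \frac{1}{2 \left(\left(64 + 82\right) + 207\right)} = -1 + \frac{1}{2 \left(146 + 207\right)} = -1 + \frac{1}{2 \cdot 353} = -1 + \frac{1}{2} \cdot \frac{1}{353} = -1 + \frac{1}{706} = - \frac{705}{706} \approx -0.99858$)
$D{\left(t \right)} = -3 + \left(-1 + t\right)^{2}$ ($D{\left(t \right)} = -3 + \left(t - 1\right)^{2} = -3 + \left(-1 + t\right)^{2}$)
$n + D{\left(p \right)} = -9004 - \left(3 - \left(-1 - \frac{705}{706}\right)^{2}\right) = -9004 - \left(3 - \left(- \frac{1411}{706}\right)^{2}\right) = -9004 + \left(-3 + \frac{1990921}{498436}\right) = -9004 + \frac{495613}{498436} = - \frac{4487422131}{498436}$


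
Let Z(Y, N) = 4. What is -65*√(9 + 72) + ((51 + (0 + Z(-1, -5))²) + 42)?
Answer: -476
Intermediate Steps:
-65*√(9 + 72) + ((51 + (0 + Z(-1, -5))²) + 42) = -65*√(9 + 72) + ((51 + (0 + 4)²) + 42) = -65*√81 + ((51 + 4²) + 42) = -65*9 + ((51 + 16) + 42) = -585 + (67 + 42) = -585 + 109 = -476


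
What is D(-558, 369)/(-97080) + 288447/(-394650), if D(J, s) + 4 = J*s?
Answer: 295879823/212847900 ≈ 1.3901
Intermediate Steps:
D(J, s) = -4 + J*s
D(-558, 369)/(-97080) + 288447/(-394650) = (-4 - 558*369)/(-97080) + 288447/(-394650) = (-4 - 205902)*(-1/97080) + 288447*(-1/394650) = -205906*(-1/97080) - 96149/131550 = 102953/48540 - 96149/131550 = 295879823/212847900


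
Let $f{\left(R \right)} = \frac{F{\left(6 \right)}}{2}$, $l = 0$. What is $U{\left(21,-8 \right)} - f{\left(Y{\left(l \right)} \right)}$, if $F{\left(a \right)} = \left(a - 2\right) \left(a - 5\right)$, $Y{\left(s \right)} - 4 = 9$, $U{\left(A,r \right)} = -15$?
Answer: $-17$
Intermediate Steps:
$Y{\left(s \right)} = 13$ ($Y{\left(s \right)} = 4 + 9 = 13$)
$F{\left(a \right)} = \left(-5 + a\right) \left(-2 + a\right)$ ($F{\left(a \right)} = \left(-2 + a\right) \left(-5 + a\right) = \left(-5 + a\right) \left(-2 + a\right)$)
$f{\left(R \right)} = 2$ ($f{\left(R \right)} = \frac{10 + 6^{2} - 42}{2} = \left(10 + 36 - 42\right) \frac{1}{2} = 4 \cdot \frac{1}{2} = 2$)
$U{\left(21,-8 \right)} - f{\left(Y{\left(l \right)} \right)} = -15 - 2 = -17$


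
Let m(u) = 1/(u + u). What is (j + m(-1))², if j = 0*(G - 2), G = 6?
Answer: ¼ ≈ 0.25000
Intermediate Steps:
m(u) = 1/(2*u)
j = 0 (j = 0*(6 - 2) = 0*4 = 0)
(j + m(-1))² = (0 + (½)/(-1))² = (0 + (½)*(-1))² = (0 - ½)² = (-½)² = ¼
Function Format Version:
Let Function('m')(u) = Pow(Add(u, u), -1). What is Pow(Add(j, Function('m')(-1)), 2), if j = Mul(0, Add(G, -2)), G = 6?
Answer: Rational(1, 4) ≈ 0.25000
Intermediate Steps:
Function('m')(u) = Mul(Rational(1, 2), Pow(u, -1)) (Function('m')(u) = Pow(Mul(2, u), -1) = Mul(Rational(1, 2), Pow(u, -1)))
j = 0 (j = Mul(0, Add(6, -2)) = Mul(0, 4) = 0)
Pow(Add(j, Function('m')(-1)), 2) = Pow(Add(0, Mul(Rational(1, 2), Pow(-1, -1))), 2) = Pow(Add(0, Mul(Rational(1, 2), -1)), 2) = Pow(Add(0, Rational(-1, 2)), 2) = Pow(Rational(-1, 2), 2) = Rational(1, 4)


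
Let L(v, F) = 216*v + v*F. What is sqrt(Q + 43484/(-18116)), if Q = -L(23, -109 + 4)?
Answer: 44*I*sqrt(552538)/647 ≈ 50.551*I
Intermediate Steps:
L(v, F) = 216*v + F*v
Q = -2553 (Q = -23*(216 + (-109 + 4)) = -23*(216 - 105) = -23*111 = -1*2553 = -2553)
sqrt(Q + 43484/(-18116)) = sqrt(-2553 + 43484/(-18116)) = sqrt(-2553 + 43484*(-1/18116)) = sqrt(-2553 - 1553/647) = sqrt(-1653344/647) = 44*I*sqrt(552538)/647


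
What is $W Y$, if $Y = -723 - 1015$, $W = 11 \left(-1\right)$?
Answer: $19118$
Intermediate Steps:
$W = -11$
$Y = -1738$ ($Y = -723 - 1015 = -1738$)
$W Y = \left(-11\right) \left(-1738\right) = 19118$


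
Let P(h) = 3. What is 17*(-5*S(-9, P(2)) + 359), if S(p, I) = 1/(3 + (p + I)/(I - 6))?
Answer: 6086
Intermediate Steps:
S(p, I) = 1/(3 + (I + p)/(-6 + I))
17*(-5*S(-9, P(2)) + 359) = 17*(-5*(-6 + 3)/(-18 - 9 + 4*3) + 359) = 17*(-5*(-3)/(-18 - 9 + 12) + 359) = 17*(-5*(-3)/(-15) + 359) = 17*(-(-1)*(-3)/3 + 359) = 17*(-5*⅕ + 359) = 17*(-1 + 359) = 17*358 = 6086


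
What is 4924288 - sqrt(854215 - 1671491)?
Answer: 4924288 - 2*I*sqrt(204319) ≈ 4.9243e+6 - 904.03*I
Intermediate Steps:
4924288 - sqrt(854215 - 1671491) = 4924288 - sqrt(-817276) = 4924288 - 2*I*sqrt(204319)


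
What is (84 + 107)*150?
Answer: 28650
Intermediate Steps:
(84 + 107)*150 = 191*150 = 28650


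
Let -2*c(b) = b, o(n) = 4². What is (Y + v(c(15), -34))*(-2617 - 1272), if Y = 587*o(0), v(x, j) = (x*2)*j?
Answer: -38508878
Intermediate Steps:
o(n) = 16
c(b) = -b/2
v(x, j) = 2*j*x (v(x, j) = (2*x)*j = 2*j*x)
Y = 9392 (Y = 587*16 = 9392)
(Y + v(c(15), -34))*(-2617 - 1272) = (9392 + 2*(-34)*(-½*15))*(-2617 - 1272) = (9392 + 2*(-34)*(-15/2))*(-3889) = (9392 + 510)*(-3889) = 9902*(-3889) = -38508878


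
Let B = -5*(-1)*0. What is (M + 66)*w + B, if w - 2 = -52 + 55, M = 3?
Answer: 345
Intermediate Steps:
B = 0 (B = 5*0 = 0)
w = 5 (w = 2 + (-52 + 55) = 2 + 3 = 5)
(M + 66)*w + B = (3 + 66)*5 + 0 = 69*5 + 0 = 345 + 0 = 345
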